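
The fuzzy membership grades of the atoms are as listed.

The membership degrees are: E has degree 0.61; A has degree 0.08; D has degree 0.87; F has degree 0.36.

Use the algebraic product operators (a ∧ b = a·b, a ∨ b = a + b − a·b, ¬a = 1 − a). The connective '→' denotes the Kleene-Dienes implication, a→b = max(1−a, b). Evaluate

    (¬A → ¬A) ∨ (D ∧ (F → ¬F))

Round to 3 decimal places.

0.965

¬A = 1 − 0.0800 = 0.9200
¬A = 1 − 0.0800 = 0.9200
¬A → ¬A  [Kleene-Dienes: max(1−a, b)] with a=0.9200, b=0.9200 → 0.9200
¬F = 1 − 0.3600 = 0.6400
F → ¬F  [Kleene-Dienes: max(1−a, b)] with a=0.3600, b=0.6400 → 0.6400
D ∧ (F → ¬F) = a·b on (0.8700, 0.6400) = 0.5568
(¬A → ¬A) ∨ (D ∧ (F → ¬F)) = a + b − a·b on (0.9200, 0.5568) = 0.9645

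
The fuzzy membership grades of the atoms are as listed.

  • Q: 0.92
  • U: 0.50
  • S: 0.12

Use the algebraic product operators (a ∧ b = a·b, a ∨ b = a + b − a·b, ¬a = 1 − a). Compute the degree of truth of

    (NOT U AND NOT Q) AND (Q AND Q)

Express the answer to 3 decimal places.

0.034

NOT U = 1 − 0.5000 = 0.5000
NOT Q = 1 − 0.9200 = 0.0800
NOT U AND NOT Q = a·b on (0.5000, 0.0800) = 0.0400
Q AND Q = a·b on (0.9200, 0.9200) = 0.8464
(NOT U AND NOT Q) AND (Q AND Q) = a·b on (0.0400, 0.8464) = 0.0339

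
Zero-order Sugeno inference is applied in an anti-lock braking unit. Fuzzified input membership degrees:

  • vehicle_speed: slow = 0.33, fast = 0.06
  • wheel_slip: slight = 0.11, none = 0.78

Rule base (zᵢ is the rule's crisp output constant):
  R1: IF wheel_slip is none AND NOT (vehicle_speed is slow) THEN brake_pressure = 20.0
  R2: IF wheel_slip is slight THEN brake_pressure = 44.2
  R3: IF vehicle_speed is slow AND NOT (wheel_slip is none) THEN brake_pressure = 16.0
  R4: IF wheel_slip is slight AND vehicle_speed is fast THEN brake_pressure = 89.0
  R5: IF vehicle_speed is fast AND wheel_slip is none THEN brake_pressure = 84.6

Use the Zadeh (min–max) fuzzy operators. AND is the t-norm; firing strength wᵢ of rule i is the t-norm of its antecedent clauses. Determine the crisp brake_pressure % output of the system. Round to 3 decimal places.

28.748

R1 (z=20.0): none=0.78, ¬slow=1−0.33=0.67; AND[min(a, b)] → w = 0.67
R2 (z=44.2): slight=0.11 → w = 0.11
R3 (z=16.0): slow=0.33, ¬none=1−0.78=0.22; AND[min(a, b)] → w = 0.22
R4 (z=89.0): slight=0.11, fast=0.06; AND[min(a, b)] → w = 0.06
R5 (z=84.6): fast=0.06, none=0.78; AND[min(a, b)] → w = 0.06
Weighted average = (0.67·20.0 + 0.11·44.2 + 0.22·16.0 + 0.06·89.0 + 0.06·84.6) / (0.67 + 0.11 + 0.22 + 0.06 + 0.06)
  = 32.1980 / 1.1200 = 28.748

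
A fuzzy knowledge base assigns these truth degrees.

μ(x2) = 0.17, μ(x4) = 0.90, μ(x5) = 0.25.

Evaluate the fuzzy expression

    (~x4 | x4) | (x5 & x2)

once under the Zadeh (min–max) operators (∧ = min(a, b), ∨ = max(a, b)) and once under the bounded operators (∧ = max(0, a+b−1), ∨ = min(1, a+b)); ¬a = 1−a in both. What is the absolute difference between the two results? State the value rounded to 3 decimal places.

Under Zadeh (min–max):
  ~x4 = 1 − 0.90 = 0.10
  ~x4 | x4 = max(a, b) on (0.10, 0.90) = 0.90
  x5 & x2 = min(a, b) on (0.25, 0.17) = 0.17
  (~x4 | x4) | (x5 & x2) = max(a, b) on (0.90, 0.17) = 0.90
  → value = 0.9000
Under bounded:
  ~x4 = 1 − 0.90 = 0.10
  ~x4 | x4 = min(1, a+b) on (0.10, 0.90) = 1.00
  x5 & x2 = max(0, a+b−1) on (0.25, 0.17) = 0.00
  (~x4 | x4) | (x5 & x2) = min(1, a+b) on (1.00, 0.00) = 1.00
  → value = 1.0000
|0.9000 − 1.0000| = 0.100

0.100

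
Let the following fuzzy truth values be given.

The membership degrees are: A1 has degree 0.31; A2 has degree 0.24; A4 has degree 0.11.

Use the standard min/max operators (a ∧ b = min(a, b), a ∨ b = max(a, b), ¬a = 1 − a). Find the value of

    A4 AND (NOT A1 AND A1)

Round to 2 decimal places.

NOT A1 = 1 − 0.31 = 0.69
NOT A1 AND A1 = min(a, b) on (0.69, 0.31) = 0.31
A4 AND (NOT A1 AND A1) = min(a, b) on (0.11, 0.31) = 0.11

0.11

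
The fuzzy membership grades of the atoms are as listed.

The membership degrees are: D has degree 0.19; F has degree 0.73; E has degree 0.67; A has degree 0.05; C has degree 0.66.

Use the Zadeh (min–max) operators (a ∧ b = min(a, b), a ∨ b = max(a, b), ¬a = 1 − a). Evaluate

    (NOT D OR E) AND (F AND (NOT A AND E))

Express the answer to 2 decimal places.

NOT D = 1 − 0.19 = 0.81
NOT D OR E = max(a, b) on (0.81, 0.67) = 0.81
NOT A = 1 − 0.05 = 0.95
NOT A AND E = min(a, b) on (0.95, 0.67) = 0.67
F AND (NOT A AND E) = min(a, b) on (0.73, 0.67) = 0.67
(NOT D OR E) AND (F AND (NOT A AND E)) = min(a, b) on (0.81, 0.67) = 0.67

0.67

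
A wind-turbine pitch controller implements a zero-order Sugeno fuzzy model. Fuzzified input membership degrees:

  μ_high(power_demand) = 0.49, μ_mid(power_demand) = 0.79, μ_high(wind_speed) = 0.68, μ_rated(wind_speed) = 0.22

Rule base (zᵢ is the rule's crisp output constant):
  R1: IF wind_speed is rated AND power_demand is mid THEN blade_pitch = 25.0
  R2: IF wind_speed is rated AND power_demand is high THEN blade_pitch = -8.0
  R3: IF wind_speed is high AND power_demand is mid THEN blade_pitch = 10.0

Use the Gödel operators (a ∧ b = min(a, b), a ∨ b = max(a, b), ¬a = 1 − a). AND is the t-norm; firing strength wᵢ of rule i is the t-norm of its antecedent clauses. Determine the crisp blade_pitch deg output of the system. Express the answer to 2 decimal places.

R1 (z=25.0): rated=0.22, mid=0.79; AND[min(a, b)] → w = 0.22
R2 (z=-8.0): rated=0.22, high=0.49; AND[min(a, b)] → w = 0.22
R3 (z=10.0): high=0.68, mid=0.79; AND[min(a, b)] → w = 0.68
Weighted average = (0.22·25.0 + 0.22·-8.0 + 0.68·10.0) / (0.22 + 0.22 + 0.68)
  = 10.5400 / 1.1200 = 9.41

9.41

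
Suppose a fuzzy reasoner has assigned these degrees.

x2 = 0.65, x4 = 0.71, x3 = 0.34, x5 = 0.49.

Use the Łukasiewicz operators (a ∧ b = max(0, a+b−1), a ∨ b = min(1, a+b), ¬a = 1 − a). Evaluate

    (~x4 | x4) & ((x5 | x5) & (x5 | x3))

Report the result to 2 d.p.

~x4 = 1 − 0.71 = 0.29
~x4 | x4 = min(1, a+b) on (0.29, 0.71) = 1.00
x5 | x5 = min(1, a+b) on (0.49, 0.49) = 0.98
x5 | x3 = min(1, a+b) on (0.49, 0.34) = 0.83
(x5 | x5) & (x5 | x3) = max(0, a+b−1) on (0.98, 0.83) = 0.81
(~x4 | x4) & ((x5 | x5) & (x5 | x3)) = max(0, a+b−1) on (1.00, 0.81) = 0.81

0.81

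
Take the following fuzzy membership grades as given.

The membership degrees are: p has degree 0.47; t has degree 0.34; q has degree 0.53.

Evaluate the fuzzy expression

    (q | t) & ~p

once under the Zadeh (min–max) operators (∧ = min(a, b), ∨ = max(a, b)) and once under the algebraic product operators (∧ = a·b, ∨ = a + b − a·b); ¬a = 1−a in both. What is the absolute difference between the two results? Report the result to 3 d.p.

Under Zadeh (min–max):
  q | t = max(a, b) on (0.53, 0.34) = 0.53
  ~p = 1 − 0.47 = 0.53
  (q | t) & ~p = min(a, b) on (0.53, 0.53) = 0.53
  → value = 0.5300
Under algebraic product:
  q | t = a + b − a·b on (0.5300, 0.3400) = 0.6898
  ~p = 1 − 0.4700 = 0.5300
  (q | t) & ~p = a·b on (0.6898, 0.5300) = 0.3656
  → value = 0.3656
|0.5300 − 0.3656| = 0.164

0.164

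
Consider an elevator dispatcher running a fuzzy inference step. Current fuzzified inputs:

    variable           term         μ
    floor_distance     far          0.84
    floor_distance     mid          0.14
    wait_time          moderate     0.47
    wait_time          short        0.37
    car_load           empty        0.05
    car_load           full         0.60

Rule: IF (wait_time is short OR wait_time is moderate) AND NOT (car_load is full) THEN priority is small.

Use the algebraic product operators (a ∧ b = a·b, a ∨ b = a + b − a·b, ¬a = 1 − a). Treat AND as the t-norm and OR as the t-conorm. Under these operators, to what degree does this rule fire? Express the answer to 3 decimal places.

firing strength: (short=0.37 OR moderate=0.47) = 0.6661; AND[a·b] with ¬full=1−0.60=0.40 → w = 0.2664

0.266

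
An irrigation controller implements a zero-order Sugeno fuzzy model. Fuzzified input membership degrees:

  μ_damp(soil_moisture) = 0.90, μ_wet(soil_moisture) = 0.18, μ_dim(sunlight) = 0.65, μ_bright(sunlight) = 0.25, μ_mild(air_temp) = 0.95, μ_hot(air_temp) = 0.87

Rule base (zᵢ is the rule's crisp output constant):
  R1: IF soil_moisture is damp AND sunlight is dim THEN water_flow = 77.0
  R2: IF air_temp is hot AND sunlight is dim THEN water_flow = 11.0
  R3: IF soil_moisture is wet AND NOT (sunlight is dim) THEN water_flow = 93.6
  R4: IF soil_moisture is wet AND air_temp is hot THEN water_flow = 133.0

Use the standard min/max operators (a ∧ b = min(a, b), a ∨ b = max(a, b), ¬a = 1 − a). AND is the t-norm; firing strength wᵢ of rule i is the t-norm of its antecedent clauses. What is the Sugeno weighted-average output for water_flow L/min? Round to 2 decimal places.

R1 (z=77.0): damp=0.90, dim=0.65; AND[min(a, b)] → w = 0.65
R2 (z=11.0): hot=0.87, dim=0.65; AND[min(a, b)] → w = 0.65
R3 (z=93.6): wet=0.18, ¬dim=1−0.65=0.35; AND[min(a, b)] → w = 0.18
R4 (z=133.0): wet=0.18, hot=0.87; AND[min(a, b)] → w = 0.18
Weighted average = (0.65·77.0 + 0.65·11.0 + 0.18·93.6 + 0.18·133.0) / (0.65 + 0.65 + 0.18 + 0.18)
  = 97.9880 / 1.6600 = 59.03

59.03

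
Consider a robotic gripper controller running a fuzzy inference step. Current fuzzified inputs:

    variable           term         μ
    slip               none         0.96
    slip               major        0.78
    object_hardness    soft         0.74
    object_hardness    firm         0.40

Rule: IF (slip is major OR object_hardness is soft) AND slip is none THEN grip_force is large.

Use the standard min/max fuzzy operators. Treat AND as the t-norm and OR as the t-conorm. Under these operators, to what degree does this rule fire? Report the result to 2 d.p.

0.78

firing strength: (major=0.78 OR soft=0.74) = 0.78; AND[min(a, b)] with none=0.96 → w = 0.78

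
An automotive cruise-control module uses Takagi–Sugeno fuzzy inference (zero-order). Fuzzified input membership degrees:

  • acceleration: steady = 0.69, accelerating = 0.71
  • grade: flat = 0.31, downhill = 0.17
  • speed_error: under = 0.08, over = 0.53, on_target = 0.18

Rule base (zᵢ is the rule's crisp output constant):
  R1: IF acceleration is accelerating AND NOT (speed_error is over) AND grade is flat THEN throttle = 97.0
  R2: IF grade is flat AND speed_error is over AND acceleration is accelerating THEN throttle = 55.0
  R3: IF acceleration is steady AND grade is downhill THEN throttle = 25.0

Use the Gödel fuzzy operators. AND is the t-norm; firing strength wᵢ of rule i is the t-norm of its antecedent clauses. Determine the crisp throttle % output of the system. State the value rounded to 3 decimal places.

65.025

R1 (z=97.0): accelerating=0.71, ¬over=1−0.53=0.47, flat=0.31; AND[min(a, b)] → w = 0.31
R2 (z=55.0): flat=0.31, over=0.53, accelerating=0.71; AND[min(a, b)] → w = 0.31
R3 (z=25.0): steady=0.69, downhill=0.17; AND[min(a, b)] → w = 0.17
Weighted average = (0.31·97.0 + 0.31·55.0 + 0.17·25.0) / (0.31 + 0.31 + 0.17)
  = 51.3700 / 0.7900 = 65.025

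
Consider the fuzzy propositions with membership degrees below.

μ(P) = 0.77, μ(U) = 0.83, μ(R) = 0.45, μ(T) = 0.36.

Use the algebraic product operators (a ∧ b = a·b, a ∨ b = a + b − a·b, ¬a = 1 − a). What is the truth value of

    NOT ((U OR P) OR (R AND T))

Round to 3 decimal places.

0.033

U OR P = a + b − a·b on (0.8300, 0.7700) = 0.9609
R AND T = a·b on (0.4500, 0.3600) = 0.1620
(U OR P) OR (R AND T) = a + b − a·b on (0.9609, 0.1620) = 0.9672
NOT ((U OR P) OR (R AND T)) = 1 − 0.9672 = 0.0328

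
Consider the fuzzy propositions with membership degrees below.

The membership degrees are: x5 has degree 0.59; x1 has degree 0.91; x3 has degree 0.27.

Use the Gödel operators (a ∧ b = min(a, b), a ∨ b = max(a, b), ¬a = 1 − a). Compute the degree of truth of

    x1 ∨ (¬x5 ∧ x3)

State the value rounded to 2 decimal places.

0.91

¬x5 = 1 − 0.59 = 0.41
¬x5 ∧ x3 = min(a, b) on (0.41, 0.27) = 0.27
x1 ∨ (¬x5 ∧ x3) = max(a, b) on (0.91, 0.27) = 0.91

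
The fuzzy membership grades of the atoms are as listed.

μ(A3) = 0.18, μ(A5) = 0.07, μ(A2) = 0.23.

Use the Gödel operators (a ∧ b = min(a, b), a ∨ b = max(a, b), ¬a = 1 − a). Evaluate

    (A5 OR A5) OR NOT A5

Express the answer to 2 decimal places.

0.93

A5 OR A5 = max(a, b) on (0.07, 0.07) = 0.07
NOT A5 = 1 − 0.07 = 0.93
(A5 OR A5) OR NOT A5 = max(a, b) on (0.07, 0.93) = 0.93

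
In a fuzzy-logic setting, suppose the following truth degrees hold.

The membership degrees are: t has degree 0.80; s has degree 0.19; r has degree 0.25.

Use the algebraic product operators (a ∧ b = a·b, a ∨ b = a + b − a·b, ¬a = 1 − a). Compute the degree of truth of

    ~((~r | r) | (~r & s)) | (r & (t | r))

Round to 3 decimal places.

~r = 1 − 0.2500 = 0.7500
~r | r = a + b − a·b on (0.7500, 0.2500) = 0.8125
~r = 1 − 0.2500 = 0.7500
~r & s = a·b on (0.7500, 0.1900) = 0.1425
(~r | r) | (~r & s) = a + b − a·b on (0.8125, 0.1425) = 0.8392
~((~r | r) | (~r & s)) = 1 − 0.8392 = 0.1608
t | r = a + b − a·b on (0.8000, 0.2500) = 0.8500
r & (t | r) = a·b on (0.2500, 0.8500) = 0.2125
~((~r | r) | (~r & s)) | (r & (t | r)) = a + b − a·b on (0.1608, 0.2125) = 0.3391

0.339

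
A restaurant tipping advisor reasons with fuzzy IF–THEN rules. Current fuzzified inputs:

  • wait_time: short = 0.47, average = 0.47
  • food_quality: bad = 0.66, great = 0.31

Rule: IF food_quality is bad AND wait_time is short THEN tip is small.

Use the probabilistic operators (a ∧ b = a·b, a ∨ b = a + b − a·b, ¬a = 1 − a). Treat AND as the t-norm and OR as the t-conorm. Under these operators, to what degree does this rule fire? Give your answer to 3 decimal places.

0.310

firing strength: bad=0.66, short=0.47; AND[a·b] → w = 0.3102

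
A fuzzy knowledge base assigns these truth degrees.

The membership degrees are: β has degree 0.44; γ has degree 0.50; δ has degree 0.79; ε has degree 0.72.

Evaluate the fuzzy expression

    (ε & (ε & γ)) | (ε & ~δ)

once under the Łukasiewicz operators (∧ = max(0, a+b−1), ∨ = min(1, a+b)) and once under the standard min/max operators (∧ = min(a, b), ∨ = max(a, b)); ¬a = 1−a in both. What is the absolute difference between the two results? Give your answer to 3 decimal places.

Under Łukasiewicz:
  ε & γ = max(0, a+b−1) on (0.72, 0.50) = 0.22
  ε & (ε & γ) = max(0, a+b−1) on (0.72, 0.22) = 0.00
  ~δ = 1 − 0.79 = 0.21
  ε & ~δ = max(0, a+b−1) on (0.72, 0.21) = 0.00
  (ε & (ε & γ)) | (ε & ~δ) = min(1, a+b) on (0.00, 0.00) = 0.00
  → value = 0.0000
Under standard min/max:
  ε & γ = min(a, b) on (0.72, 0.50) = 0.50
  ε & (ε & γ) = min(a, b) on (0.72, 0.50) = 0.50
  ~δ = 1 − 0.79 = 0.21
  ε & ~δ = min(a, b) on (0.72, 0.21) = 0.21
  (ε & (ε & γ)) | (ε & ~δ) = max(a, b) on (0.50, 0.21) = 0.50
  → value = 0.5000
|0.0000 − 0.5000| = 0.500

0.500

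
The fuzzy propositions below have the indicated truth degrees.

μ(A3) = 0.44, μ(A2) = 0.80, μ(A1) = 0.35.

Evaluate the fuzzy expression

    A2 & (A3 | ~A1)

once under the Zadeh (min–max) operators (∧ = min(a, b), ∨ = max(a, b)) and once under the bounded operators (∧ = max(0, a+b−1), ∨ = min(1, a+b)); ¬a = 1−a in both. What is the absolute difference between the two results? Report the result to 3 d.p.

Under Zadeh (min–max):
  ~A1 = 1 − 0.35 = 0.65
  A3 | ~A1 = max(a, b) on (0.44, 0.65) = 0.65
  A2 & (A3 | ~A1) = min(a, b) on (0.80, 0.65) = 0.65
  → value = 0.6500
Under bounded:
  ~A1 = 1 − 0.35 = 0.65
  A3 | ~A1 = min(1, a+b) on (0.44, 0.65) = 1.00
  A2 & (A3 | ~A1) = max(0, a+b−1) on (0.80, 1.00) = 0.80
  → value = 0.8000
|0.6500 − 0.8000| = 0.150

0.150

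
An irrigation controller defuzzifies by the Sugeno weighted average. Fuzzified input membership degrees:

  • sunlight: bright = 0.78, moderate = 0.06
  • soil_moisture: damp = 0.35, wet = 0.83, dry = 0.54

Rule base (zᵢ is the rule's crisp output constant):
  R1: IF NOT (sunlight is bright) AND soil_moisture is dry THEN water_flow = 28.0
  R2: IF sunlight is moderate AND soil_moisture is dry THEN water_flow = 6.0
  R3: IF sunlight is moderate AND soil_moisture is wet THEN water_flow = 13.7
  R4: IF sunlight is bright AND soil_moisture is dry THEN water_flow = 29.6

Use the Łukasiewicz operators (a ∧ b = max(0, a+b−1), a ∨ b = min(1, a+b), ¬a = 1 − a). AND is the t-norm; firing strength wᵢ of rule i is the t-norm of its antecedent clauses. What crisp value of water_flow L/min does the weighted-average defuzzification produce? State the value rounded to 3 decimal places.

R1 (z=28.0): ¬bright=1−0.78=0.22, dry=0.54; AND[max(0, a+b−1)] → w = 0.00
R2 (z=6.0): moderate=0.06, dry=0.54; AND[max(0, a+b−1)] → w = 0.00
R3 (z=13.7): moderate=0.06, wet=0.83; AND[max(0, a+b−1)] → w = 0.00
R4 (z=29.6): bright=0.78, dry=0.54; AND[max(0, a+b−1)] → w = 0.32
Weighted average = (0.00·28.0 + 0.00·6.0 + 0.00·13.7 + 0.32·29.6) / (0.00 + 0.00 + 0.00 + 0.32)
  = 9.4720 / 0.3200 = 29.600

29.600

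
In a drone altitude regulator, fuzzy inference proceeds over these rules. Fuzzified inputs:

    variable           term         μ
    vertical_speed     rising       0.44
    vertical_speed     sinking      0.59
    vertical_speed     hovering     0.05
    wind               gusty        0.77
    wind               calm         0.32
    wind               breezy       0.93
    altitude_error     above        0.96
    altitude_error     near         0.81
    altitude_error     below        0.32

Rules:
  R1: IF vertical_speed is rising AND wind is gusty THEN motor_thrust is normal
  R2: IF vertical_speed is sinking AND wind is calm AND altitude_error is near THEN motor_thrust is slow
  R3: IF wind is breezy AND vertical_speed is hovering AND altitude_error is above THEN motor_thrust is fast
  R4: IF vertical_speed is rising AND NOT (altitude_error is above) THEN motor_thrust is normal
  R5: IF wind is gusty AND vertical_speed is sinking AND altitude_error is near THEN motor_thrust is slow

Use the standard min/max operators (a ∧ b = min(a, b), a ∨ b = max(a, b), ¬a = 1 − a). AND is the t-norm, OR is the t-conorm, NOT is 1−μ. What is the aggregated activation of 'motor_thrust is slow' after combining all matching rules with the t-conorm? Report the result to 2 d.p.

0.59

R1: rising=0.44, gusty=0.77; AND[min(a, b)] → w = 0.44
R2: sinking=0.59, calm=0.32, near=0.81; AND[min(a, b)] → w = 0.32
R3: breezy=0.93, hovering=0.05, above=0.96; AND[min(a, b)] → w = 0.05
R4: rising=0.44, ¬above=1−0.96=0.04; AND[min(a, b)] → w = 0.04
R5: gusty=0.77, sinking=0.59, near=0.81; AND[min(a, b)] → w = 0.59
Rules with consequent 'slow': {R2, R5} → strengths 0.32, 0.59
Aggregate via t-conorm [max(a, b)]: 0.59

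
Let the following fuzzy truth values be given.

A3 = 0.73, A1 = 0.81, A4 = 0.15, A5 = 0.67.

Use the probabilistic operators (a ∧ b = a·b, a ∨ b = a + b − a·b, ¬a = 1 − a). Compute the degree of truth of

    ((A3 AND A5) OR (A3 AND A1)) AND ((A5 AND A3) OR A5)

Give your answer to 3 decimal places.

0.658

A3 AND A5 = a·b on (0.7300, 0.6700) = 0.4891
A3 AND A1 = a·b on (0.7300, 0.8100) = 0.5913
(A3 AND A5) OR (A3 AND A1) = a + b − a·b on (0.4891, 0.5913) = 0.7912
A5 AND A3 = a·b on (0.6700, 0.7300) = 0.4891
(A5 AND A3) OR A5 = a + b − a·b on (0.4891, 0.6700) = 0.8314
((A3 AND A5) OR (A3 AND A1)) AND ((A5 AND A3) OR A5) = a·b on (0.7912, 0.8314) = 0.6578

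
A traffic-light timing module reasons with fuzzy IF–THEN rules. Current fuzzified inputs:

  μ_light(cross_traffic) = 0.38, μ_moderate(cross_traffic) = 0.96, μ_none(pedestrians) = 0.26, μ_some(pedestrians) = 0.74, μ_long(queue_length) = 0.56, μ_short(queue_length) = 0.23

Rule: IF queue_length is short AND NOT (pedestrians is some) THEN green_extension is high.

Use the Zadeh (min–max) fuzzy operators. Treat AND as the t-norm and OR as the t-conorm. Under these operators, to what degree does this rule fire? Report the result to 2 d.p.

0.23

firing strength: short=0.23, ¬some=1−0.74=0.26; AND[min(a, b)] → w = 0.23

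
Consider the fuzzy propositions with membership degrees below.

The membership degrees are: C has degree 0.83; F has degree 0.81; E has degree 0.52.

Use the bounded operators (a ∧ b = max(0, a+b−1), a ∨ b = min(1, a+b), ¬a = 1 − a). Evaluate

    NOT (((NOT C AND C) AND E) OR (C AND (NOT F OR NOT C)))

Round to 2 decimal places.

0.81

NOT C = 1 − 0.83 = 0.17
NOT C AND C = max(0, a+b−1) on (0.17, 0.83) = 0.00
(NOT C AND C) AND E = max(0, a+b−1) on (0.00, 0.52) = 0.00
NOT F = 1 − 0.81 = 0.19
NOT C = 1 − 0.83 = 0.17
NOT F OR NOT C = min(1, a+b) on (0.19, 0.17) = 0.36
C AND (NOT F OR NOT C) = max(0, a+b−1) on (0.83, 0.36) = 0.19
((NOT C AND C) AND E) OR (C AND (NOT F OR NOT C)) = min(1, a+b) on (0.00, 0.19) = 0.19
NOT (((NOT C AND C) AND E) OR (C AND (NOT F OR NOT C))) = 1 − 0.19 = 0.81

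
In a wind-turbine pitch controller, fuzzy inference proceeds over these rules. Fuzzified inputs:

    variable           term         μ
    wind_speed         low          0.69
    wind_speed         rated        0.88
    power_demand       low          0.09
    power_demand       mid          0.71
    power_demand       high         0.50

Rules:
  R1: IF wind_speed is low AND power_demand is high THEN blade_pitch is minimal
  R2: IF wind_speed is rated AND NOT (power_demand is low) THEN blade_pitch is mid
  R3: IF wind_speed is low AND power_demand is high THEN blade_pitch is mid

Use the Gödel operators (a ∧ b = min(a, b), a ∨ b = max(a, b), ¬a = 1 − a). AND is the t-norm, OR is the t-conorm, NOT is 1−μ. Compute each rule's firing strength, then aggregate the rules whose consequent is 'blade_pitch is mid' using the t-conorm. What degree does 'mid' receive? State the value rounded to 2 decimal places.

0.88

R1: low=0.69, high=0.50; AND[min(a, b)] → w = 0.50
R2: rated=0.88, ¬low=1−0.09=0.91; AND[min(a, b)] → w = 0.88
R3: low=0.69, high=0.50; AND[min(a, b)] → w = 0.50
Rules with consequent 'mid': {R2, R3} → strengths 0.88, 0.50
Aggregate via t-conorm [max(a, b)]: 0.88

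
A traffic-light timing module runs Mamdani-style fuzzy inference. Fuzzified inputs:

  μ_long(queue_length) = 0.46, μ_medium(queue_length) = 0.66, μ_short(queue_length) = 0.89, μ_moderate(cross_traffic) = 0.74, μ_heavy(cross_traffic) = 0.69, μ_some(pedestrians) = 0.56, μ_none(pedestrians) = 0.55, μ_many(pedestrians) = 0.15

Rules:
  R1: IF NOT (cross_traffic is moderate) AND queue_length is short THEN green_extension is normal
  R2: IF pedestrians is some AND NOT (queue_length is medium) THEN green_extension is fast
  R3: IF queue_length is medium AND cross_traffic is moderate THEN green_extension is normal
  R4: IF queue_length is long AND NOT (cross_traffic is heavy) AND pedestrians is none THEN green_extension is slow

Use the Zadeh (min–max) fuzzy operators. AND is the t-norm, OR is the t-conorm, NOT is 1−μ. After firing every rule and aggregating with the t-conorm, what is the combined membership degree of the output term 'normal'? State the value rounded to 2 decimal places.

0.66

R1: ¬moderate=1−0.74=0.26, short=0.89; AND[min(a, b)] → w = 0.26
R2: some=0.56, ¬medium=1−0.66=0.34; AND[min(a, b)] → w = 0.34
R3: medium=0.66, moderate=0.74; AND[min(a, b)] → w = 0.66
R4: long=0.46, ¬heavy=1−0.69=0.31, none=0.55; AND[min(a, b)] → w = 0.31
Rules with consequent 'normal': {R1, R3} → strengths 0.26, 0.66
Aggregate via t-conorm [max(a, b)]: 0.66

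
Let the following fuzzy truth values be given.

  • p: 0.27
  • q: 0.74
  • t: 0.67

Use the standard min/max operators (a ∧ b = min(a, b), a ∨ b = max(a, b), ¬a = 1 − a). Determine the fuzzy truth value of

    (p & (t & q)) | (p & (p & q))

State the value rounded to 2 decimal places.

0.27

t & q = min(a, b) on (0.67, 0.74) = 0.67
p & (t & q) = min(a, b) on (0.27, 0.67) = 0.27
p & q = min(a, b) on (0.27, 0.74) = 0.27
p & (p & q) = min(a, b) on (0.27, 0.27) = 0.27
(p & (t & q)) | (p & (p & q)) = max(a, b) on (0.27, 0.27) = 0.27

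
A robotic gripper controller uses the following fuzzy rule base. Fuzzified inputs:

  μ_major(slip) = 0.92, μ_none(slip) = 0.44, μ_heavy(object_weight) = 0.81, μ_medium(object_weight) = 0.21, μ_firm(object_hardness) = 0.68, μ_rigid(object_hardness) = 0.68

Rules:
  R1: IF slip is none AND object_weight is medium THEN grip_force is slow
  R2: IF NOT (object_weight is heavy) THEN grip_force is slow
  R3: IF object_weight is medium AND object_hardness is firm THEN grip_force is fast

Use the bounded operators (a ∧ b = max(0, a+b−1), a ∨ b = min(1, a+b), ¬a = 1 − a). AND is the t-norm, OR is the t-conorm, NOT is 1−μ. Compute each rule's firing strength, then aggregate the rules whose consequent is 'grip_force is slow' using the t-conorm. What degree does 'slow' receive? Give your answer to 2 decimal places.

0.19

R1: none=0.44, medium=0.21; AND[max(0, a+b−1)] → w = 0.00
R2: ¬heavy=1−0.81=0.19 → w = 0.19
R3: medium=0.21, firm=0.68; AND[max(0, a+b−1)] → w = 0.00
Rules with consequent 'slow': {R1, R2} → strengths 0.00, 0.19
Aggregate via t-conorm [min(1, a+b)]: 0.19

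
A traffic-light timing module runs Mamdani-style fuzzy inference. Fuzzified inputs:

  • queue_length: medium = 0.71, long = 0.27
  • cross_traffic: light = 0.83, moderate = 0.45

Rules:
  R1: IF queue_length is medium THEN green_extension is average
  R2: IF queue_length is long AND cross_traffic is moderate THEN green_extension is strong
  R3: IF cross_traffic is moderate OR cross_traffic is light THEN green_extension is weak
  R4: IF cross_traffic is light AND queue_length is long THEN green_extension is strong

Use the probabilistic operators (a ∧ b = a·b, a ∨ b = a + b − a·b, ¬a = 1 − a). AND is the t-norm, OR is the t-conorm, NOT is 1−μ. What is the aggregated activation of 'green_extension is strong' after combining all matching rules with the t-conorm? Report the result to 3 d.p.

R1: medium=0.71 → w = 0.7100
R2: long=0.27, moderate=0.45; AND[a·b] → w = 0.1215
R3: moderate=0.45, light=0.83; OR[a + b − a·b] → w = 0.9065
R4: light=0.83, long=0.27; AND[a·b] → w = 0.2241
Rules with consequent 'strong': {R2, R4} → strengths 0.1215, 0.2241
Aggregate via t-conorm [a + b − a·b]: 0.3184

0.318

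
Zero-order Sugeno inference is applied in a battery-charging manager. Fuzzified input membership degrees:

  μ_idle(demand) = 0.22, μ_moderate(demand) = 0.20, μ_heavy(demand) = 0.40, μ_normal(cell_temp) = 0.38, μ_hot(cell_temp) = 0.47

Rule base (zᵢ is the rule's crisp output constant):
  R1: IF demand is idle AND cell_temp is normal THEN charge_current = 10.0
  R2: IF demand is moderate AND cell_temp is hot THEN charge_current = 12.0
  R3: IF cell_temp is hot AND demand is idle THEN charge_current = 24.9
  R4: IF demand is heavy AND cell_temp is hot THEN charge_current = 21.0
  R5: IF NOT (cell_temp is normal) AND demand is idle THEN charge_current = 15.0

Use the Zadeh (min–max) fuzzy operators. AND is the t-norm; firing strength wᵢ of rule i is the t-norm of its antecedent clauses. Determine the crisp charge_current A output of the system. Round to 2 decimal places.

R1 (z=10.0): idle=0.22, normal=0.38; AND[min(a, b)] → w = 0.22
R2 (z=12.0): moderate=0.20, hot=0.47; AND[min(a, b)] → w = 0.20
R3 (z=24.9): hot=0.47, idle=0.22; AND[min(a, b)] → w = 0.22
R4 (z=21.0): heavy=0.40, hot=0.47; AND[min(a, b)] → w = 0.40
R5 (z=15.0): ¬normal=1−0.38=0.62, idle=0.22; AND[min(a, b)] → w = 0.22
Weighted average = (0.22·10.0 + 0.20·12.0 + 0.22·24.9 + 0.40·21.0 + 0.22·15.0) / (0.22 + 0.20 + 0.22 + 0.40 + 0.22)
  = 21.7780 / 1.2600 = 17.28

17.28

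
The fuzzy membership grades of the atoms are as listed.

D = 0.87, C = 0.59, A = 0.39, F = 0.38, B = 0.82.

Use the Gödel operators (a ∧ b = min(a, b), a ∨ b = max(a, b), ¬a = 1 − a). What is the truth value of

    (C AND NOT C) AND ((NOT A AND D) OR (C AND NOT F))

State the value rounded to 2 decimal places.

0.41

NOT C = 1 − 0.59 = 0.41
C AND NOT C = min(a, b) on (0.59, 0.41) = 0.41
NOT A = 1 − 0.39 = 0.61
NOT A AND D = min(a, b) on (0.61, 0.87) = 0.61
NOT F = 1 − 0.38 = 0.62
C AND NOT F = min(a, b) on (0.59, 0.62) = 0.59
(NOT A AND D) OR (C AND NOT F) = max(a, b) on (0.61, 0.59) = 0.61
(C AND NOT C) AND ((NOT A AND D) OR (C AND NOT F)) = min(a, b) on (0.41, 0.61) = 0.41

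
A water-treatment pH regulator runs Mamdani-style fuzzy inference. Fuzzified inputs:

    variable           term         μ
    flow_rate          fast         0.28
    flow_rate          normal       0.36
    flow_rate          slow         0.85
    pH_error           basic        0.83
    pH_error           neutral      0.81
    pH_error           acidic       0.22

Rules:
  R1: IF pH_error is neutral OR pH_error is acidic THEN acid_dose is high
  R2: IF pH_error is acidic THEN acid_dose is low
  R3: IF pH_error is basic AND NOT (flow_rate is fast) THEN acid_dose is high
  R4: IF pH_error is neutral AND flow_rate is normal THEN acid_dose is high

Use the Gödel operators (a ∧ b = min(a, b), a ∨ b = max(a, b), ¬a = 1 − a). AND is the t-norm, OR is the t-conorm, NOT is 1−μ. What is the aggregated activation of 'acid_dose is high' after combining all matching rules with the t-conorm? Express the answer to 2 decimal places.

0.81

R1: neutral=0.81, acidic=0.22; OR[max(a, b)] → w = 0.81
R2: acidic=0.22 → w = 0.22
R3: basic=0.83, ¬fast=1−0.28=0.72; AND[min(a, b)] → w = 0.72
R4: neutral=0.81, normal=0.36; AND[min(a, b)] → w = 0.36
Rules with consequent 'high': {R1, R3, R4} → strengths 0.81, 0.72, 0.36
Aggregate via t-conorm [max(a, b)]: 0.81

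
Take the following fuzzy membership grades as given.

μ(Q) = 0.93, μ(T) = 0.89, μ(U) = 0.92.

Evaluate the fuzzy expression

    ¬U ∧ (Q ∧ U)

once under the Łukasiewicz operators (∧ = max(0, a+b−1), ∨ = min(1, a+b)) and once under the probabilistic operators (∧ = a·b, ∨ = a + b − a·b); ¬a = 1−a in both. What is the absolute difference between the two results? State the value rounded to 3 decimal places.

Under Łukasiewicz:
  ¬U = 1 − 0.92 = 0.08
  Q ∧ U = max(0, a+b−1) on (0.93, 0.92) = 0.85
  ¬U ∧ (Q ∧ U) = max(0, a+b−1) on (0.08, 0.85) = 0.00
  → value = 0.0000
Under probabilistic:
  ¬U = 1 − 0.9200 = 0.0800
  Q ∧ U = a·b on (0.9300, 0.9200) = 0.8556
  ¬U ∧ (Q ∧ U) = a·b on (0.0800, 0.8556) = 0.0684
  → value = 0.0684
|0.0000 − 0.0684| = 0.068

0.068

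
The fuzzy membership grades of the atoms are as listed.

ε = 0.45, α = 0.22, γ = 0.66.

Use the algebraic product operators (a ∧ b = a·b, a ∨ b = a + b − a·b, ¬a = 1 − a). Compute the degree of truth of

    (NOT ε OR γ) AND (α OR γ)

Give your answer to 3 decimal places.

0.622

NOT ε = 1 − 0.4500 = 0.5500
NOT ε OR γ = a + b − a·b on (0.5500, 0.6600) = 0.8470
α OR γ = a + b − a·b on (0.2200, 0.6600) = 0.7348
(NOT ε OR γ) AND (α OR γ) = a·b on (0.8470, 0.7348) = 0.6224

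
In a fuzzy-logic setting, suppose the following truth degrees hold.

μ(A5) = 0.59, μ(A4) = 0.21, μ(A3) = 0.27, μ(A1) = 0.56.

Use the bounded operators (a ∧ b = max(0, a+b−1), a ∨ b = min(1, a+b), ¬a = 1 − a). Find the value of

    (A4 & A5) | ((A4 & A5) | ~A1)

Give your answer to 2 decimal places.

A4 & A5 = max(0, a+b−1) on (0.21, 0.59) = 0.00
A4 & A5 = max(0, a+b−1) on (0.21, 0.59) = 0.00
~A1 = 1 − 0.56 = 0.44
(A4 & A5) | ~A1 = min(1, a+b) on (0.00, 0.44) = 0.44
(A4 & A5) | ((A4 & A5) | ~A1) = min(1, a+b) on (0.00, 0.44) = 0.44

0.44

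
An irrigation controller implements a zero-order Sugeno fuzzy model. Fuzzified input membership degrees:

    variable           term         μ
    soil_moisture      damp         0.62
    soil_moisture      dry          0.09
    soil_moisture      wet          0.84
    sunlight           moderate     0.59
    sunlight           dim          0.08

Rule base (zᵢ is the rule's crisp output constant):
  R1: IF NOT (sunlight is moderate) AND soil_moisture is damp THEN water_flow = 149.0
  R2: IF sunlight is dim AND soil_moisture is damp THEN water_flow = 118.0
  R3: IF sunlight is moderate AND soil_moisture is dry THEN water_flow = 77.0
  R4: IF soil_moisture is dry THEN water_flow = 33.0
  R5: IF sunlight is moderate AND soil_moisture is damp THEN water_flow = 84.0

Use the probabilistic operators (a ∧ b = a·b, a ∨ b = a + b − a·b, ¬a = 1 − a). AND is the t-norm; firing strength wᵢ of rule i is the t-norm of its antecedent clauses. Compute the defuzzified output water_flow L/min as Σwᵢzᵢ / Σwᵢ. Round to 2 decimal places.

100.30

R1 (z=149.0): ¬moderate=1−0.59=0.41, damp=0.62; AND[a·b] → w = 0.2542
R2 (z=118.0): dim=0.08, damp=0.62; AND[a·b] → w = 0.0496
R3 (z=77.0): moderate=0.59, dry=0.09; AND[a·b] → w = 0.0531
R4 (z=33.0): dry=0.09 → w = 0.0900
R5 (z=84.0): moderate=0.59, damp=0.62; AND[a·b] → w = 0.3658
Weighted average = (0.2542·149.0 + 0.0496·118.0 + 0.0531·77.0 + 0.0900·33.0 + 0.3658·84.0) / (0.2542 + 0.0496 + 0.0531 + 0.0900 + 0.3658)
  = 81.5145 / 0.8127 = 100.30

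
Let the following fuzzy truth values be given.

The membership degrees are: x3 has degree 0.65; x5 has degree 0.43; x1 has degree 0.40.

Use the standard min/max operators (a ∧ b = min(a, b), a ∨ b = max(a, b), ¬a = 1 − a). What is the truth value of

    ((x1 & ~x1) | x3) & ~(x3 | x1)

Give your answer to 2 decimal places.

0.35

~x1 = 1 − 0.40 = 0.60
x1 & ~x1 = min(a, b) on (0.40, 0.60) = 0.40
(x1 & ~x1) | x3 = max(a, b) on (0.40, 0.65) = 0.65
x3 | x1 = max(a, b) on (0.65, 0.40) = 0.65
~(x3 | x1) = 1 − 0.65 = 0.35
((x1 & ~x1) | x3) & ~(x3 | x1) = min(a, b) on (0.65, 0.35) = 0.35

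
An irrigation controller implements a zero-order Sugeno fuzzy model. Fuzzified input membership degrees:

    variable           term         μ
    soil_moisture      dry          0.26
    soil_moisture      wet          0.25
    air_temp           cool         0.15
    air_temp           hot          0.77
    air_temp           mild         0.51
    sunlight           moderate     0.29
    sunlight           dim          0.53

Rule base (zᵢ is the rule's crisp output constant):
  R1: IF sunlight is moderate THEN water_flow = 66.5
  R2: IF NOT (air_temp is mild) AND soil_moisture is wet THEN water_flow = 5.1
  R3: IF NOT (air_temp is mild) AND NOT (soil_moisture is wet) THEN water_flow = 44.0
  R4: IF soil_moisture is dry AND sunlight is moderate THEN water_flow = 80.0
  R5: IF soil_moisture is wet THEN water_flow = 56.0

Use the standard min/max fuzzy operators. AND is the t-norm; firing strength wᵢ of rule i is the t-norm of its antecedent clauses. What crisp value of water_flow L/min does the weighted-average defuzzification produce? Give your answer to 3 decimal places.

R1 (z=66.5): moderate=0.29 → w = 0.29
R2 (z=5.1): ¬mild=1−0.51=0.49, wet=0.25; AND[min(a, b)] → w = 0.25
R3 (z=44.0): ¬mild=1−0.51=0.49, ¬wet=1−0.25=0.75; AND[min(a, b)] → w = 0.49
R4 (z=80.0): dry=0.26, moderate=0.29; AND[min(a, b)] → w = 0.26
R5 (z=56.0): wet=0.25 → w = 0.25
Weighted average = (0.29·66.5 + 0.25·5.1 + 0.49·44.0 + 0.26·80.0 + 0.25·56.0) / (0.29 + 0.25 + 0.49 + 0.26 + 0.25)
  = 76.9200 / 1.5400 = 49.948

49.948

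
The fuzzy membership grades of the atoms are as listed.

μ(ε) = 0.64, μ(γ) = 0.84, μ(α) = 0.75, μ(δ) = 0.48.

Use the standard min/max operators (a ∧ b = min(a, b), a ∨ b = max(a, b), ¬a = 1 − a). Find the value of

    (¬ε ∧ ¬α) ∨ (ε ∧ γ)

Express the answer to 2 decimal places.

¬ε = 1 − 0.64 = 0.36
¬α = 1 − 0.75 = 0.25
¬ε ∧ ¬α = min(a, b) on (0.36, 0.25) = 0.25
ε ∧ γ = min(a, b) on (0.64, 0.84) = 0.64
(¬ε ∧ ¬α) ∨ (ε ∧ γ) = max(a, b) on (0.25, 0.64) = 0.64

0.64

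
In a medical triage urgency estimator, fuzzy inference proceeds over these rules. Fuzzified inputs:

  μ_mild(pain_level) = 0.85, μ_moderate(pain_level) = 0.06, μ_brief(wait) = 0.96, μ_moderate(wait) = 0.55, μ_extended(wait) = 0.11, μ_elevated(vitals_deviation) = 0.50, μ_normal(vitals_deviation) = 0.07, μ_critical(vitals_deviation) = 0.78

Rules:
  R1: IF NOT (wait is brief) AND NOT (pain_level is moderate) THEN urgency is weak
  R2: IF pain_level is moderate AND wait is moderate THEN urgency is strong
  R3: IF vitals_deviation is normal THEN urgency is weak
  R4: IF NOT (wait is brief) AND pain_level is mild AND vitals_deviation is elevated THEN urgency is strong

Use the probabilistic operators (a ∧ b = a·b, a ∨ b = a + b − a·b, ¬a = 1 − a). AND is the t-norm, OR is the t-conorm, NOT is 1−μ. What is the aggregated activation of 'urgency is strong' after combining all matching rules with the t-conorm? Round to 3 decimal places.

R1: ¬brief=1−0.96=0.04, ¬moderate=1−0.06=0.94; AND[a·b] → w = 0.0376
R2: moderate=0.06, moderate=0.55; AND[a·b] → w = 0.0330
R3: normal=0.07 → w = 0.0700
R4: ¬brief=1−0.96=0.04, mild=0.85, elevated=0.50; AND[a·b] → w = 0.0170
Rules with consequent 'strong': {R2, R4} → strengths 0.0330, 0.0170
Aggregate via t-conorm [a + b − a·b]: 0.0494

0.049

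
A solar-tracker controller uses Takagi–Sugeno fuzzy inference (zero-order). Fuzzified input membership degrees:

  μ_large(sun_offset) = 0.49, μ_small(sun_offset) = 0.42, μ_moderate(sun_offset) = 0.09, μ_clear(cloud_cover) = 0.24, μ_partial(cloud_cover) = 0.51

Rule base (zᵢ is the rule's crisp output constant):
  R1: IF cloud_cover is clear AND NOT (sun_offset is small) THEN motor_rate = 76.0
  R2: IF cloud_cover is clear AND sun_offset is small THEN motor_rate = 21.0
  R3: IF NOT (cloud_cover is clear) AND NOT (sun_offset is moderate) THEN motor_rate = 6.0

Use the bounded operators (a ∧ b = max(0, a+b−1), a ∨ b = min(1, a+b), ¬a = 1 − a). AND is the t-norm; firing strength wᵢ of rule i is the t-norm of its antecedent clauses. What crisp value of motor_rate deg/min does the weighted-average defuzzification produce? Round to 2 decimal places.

6.00

R1 (z=76.0): clear=0.24, ¬small=1−0.42=0.58; AND[max(0, a+b−1)] → w = 0.00
R2 (z=21.0): clear=0.24, small=0.42; AND[max(0, a+b−1)] → w = 0.00
R3 (z=6.0): ¬clear=1−0.24=0.76, ¬moderate=1−0.09=0.91; AND[max(0, a+b−1)] → w = 0.67
Weighted average = (0.00·76.0 + 0.00·21.0 + 0.67·6.0) / (0.00 + 0.00 + 0.67)
  = 4.0200 / 0.6700 = 6.00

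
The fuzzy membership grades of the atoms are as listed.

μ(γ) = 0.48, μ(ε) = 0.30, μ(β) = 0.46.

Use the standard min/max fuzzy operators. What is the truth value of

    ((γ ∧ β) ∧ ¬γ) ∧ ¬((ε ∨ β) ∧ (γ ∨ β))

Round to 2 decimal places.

0.46

γ ∧ β = min(a, b) on (0.48, 0.46) = 0.46
¬γ = 1 − 0.48 = 0.52
(γ ∧ β) ∧ ¬γ = min(a, b) on (0.46, 0.52) = 0.46
ε ∨ β = max(a, b) on (0.30, 0.46) = 0.46
γ ∨ β = max(a, b) on (0.48, 0.46) = 0.48
(ε ∨ β) ∧ (γ ∨ β) = min(a, b) on (0.46, 0.48) = 0.46
¬((ε ∨ β) ∧ (γ ∨ β)) = 1 − 0.46 = 0.54
((γ ∧ β) ∧ ¬γ) ∧ ¬((ε ∨ β) ∧ (γ ∨ β)) = min(a, b) on (0.46, 0.54) = 0.46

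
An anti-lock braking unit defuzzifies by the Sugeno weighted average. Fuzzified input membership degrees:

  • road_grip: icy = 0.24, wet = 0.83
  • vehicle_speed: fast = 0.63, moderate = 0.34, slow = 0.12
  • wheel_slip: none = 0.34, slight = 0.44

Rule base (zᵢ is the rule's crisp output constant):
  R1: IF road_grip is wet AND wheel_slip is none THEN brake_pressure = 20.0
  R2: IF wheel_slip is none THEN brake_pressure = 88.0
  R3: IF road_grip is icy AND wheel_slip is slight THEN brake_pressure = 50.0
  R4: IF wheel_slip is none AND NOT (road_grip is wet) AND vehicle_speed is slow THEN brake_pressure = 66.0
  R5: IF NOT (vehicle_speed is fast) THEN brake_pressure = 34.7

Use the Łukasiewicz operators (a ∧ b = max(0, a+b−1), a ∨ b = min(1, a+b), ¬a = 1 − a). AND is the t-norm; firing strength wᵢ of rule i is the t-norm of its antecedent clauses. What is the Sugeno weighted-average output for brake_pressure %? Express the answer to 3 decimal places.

52.453

R1 (z=20.0): wet=0.83, none=0.34; AND[max(0, a+b−1)] → w = 0.17
R2 (z=88.0): none=0.34 → w = 0.34
R3 (z=50.0): icy=0.24, slight=0.44; AND[max(0, a+b−1)] → w = 0.00
R4 (z=66.0): none=0.34, ¬wet=1−0.83=0.17, slow=0.12; AND[max(0, a+b−1)] → w = 0.00
R5 (z=34.7): ¬fast=1−0.63=0.37 → w = 0.37
Weighted average = (0.17·20.0 + 0.34·88.0 + 0.00·50.0 + 0.00·66.0 + 0.37·34.7) / (0.17 + 0.34 + 0.00 + 0.00 + 0.37)
  = 46.1590 / 0.8800 = 52.453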